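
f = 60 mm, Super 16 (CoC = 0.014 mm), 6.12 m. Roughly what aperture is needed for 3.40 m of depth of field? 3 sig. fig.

f/11

Write h = H − f = f²/(N·c). The thin-lens limits are Dn = s·h/(h + (s−f)) and Df = s·h/(h − (s−f)), so DoF = Df − Dn = 2·s·(s−f)·h / (h² − (s−f)²).
That is a quadratic in h: DoF·h² − 2·s·(s−f)·h − DoF·(s−f)² = 0 ⇒ h = (s−f)·(s + √(s² + DoF²)) / DoF = 6060 × (6120 + √(6120² + 3400²)) / 3400 = 6060 × (6120 + 7001.03) / 3400 ≈ 23386 mm.
Then N = f²/(c·h) = 60² / (0.014 × 23386) = 3600 / 327.41 ≈ 11.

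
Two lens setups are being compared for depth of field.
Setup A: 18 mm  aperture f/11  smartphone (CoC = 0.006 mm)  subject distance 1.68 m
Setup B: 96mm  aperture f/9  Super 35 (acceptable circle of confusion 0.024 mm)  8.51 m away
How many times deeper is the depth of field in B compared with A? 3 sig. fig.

Setup A: H = 18²/(11×0.006) + 18 ≈ 4927.1 mm; DoF = Df − Dn = 2539.9 − 1255.1 ≈ 1284.8 mm.
Setup B: H = 96²/(9×0.024) + 96 ≈ 42762.7 mm; DoF = Df − Dn = 10600.4 − 7108.2 ≈ 3492.2 mm.
Ratio = 3492.2 / 1284.8 ≈ 2.72.

2.72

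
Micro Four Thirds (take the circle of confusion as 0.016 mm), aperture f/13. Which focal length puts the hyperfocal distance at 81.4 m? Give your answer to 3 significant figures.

130 mm

From H = f²/(N·c) + f, with f ≪ H: f ≈ √(H·N·c) = √(81400 × 13 × 0.016) = √16931 ≈ 130.1 mm.
The +f correction barely moves this — solving exactly, f² + N·c·f − N·c·H = 0 ⇒ f = (−N·c + √((N·c)² + 4·N·c·H))/2 = (−0.208 + √67725)/2 ≈ 130.02 mm, so f ≈ 130 mm.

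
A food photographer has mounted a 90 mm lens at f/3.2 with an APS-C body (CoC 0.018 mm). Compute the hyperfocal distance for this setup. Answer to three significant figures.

Hyperfocal distance H = f²/(N·c) + f = 90²/(3.2 × 0.018) + 90 = 8100/0.0576 + 90 ≈ 140715.0 mm ≈ 141 m.

141 m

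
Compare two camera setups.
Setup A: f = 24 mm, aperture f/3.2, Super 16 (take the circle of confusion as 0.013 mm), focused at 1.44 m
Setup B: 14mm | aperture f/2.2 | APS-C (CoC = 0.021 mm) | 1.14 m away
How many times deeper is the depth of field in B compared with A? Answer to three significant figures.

Setup A: H = 24²/(3.2×0.013) + 24 ≈ 13870.2 mm; DoF = Df − Dn = 1604.04 − 1306.40 ≈ 297.64 mm.
Setup B: H = 14²/(2.2×0.021) + 14 ≈ 4256.4 mm; DoF = Df − Dn = 1551.90 − 900.89 ≈ 651.01 mm.
Ratio = 651.01 / 297.64 ≈ 2.19.

2.19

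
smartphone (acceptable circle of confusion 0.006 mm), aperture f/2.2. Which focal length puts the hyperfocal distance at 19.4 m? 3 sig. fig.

16.0 mm

From H = f²/(N·c) + f, with f ≪ H: f ≈ √(H·N·c) = √(19400 × 2.2 × 0.006) = √256.08 ≈ 16.00 mm.
The +f correction barely moves this — solving exactly, f² + N·c·f − N·c·H = 0 ⇒ f = (−N·c + √((N·c)² + 4·N·c·H))/2 = (−0.0132 + √1024.3)/2 ≈ 15.996 mm, so f ≈ 16.0 mm.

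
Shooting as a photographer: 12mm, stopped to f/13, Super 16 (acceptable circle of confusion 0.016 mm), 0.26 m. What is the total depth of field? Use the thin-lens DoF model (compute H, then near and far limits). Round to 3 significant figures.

Hyperfocal distance H = f²/(N·c) + f = 12²/(13 × 0.016) + 12 = 144/0.208 + 12 ≈ 704.3 mm ≈ 0.704 m.
Near limit Dn = s·(H − f)/(H + s − 2f) = 260 × (704.3 − 12) / (704.3 + 260 − 2 × 12) = 260 × 692.3 / 940.3 ≈ 191.43 mm.
Far limit Df = s·(H − f)/(H − s) = 260 × (704.3 − 12) / (704.3 − 260) = 260 × 692.3 / 444.3 ≈ 405.12 mm.
Depth of field = Df − Dn = 405.12 − 191.43 ≈ 213.69 mm.

214 mm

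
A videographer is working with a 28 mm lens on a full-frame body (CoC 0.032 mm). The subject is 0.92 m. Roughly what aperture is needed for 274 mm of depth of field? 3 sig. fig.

f/4

Write h = H − f = f²/(N·c). The thin-lens limits are Dn = s·h/(h + (s−f)) and Df = s·h/(h − (s−f)), so DoF = Df − Dn = 2·s·(s−f)·h / (h² − (s−f)²).
That is a quadratic in h: DoF·h² − 2·s·(s−f)·h − DoF·(s−f)² = 0 ⇒ h = (s−f)·(s + √(s² + DoF²)) / DoF = 892 × (920 + √(920² + 274²)) / 274 = 892 × (920 + 959.935) / 274 ≈ 6120.1 mm.
Then N = f²/(c·h) = 28² / (0.032 × 6120.1) = 784 / 195.84 ≈ 4.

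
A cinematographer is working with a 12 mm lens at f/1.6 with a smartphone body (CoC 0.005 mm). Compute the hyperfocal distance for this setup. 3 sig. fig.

Hyperfocal distance H = f²/(N·c) + f = 12²/(1.6 × 0.005) + 12 = 144/0.008 + 12 ≈ 18012.0 mm ≈ 18.0 m.

18.0 m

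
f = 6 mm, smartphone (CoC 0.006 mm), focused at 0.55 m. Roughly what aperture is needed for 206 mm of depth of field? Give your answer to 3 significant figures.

Write h = H − f = f²/(N·c). The thin-lens limits are Dn = s·h/(h + (s−f)) and Df = s·h/(h − (s−f)), so DoF = Df − Dn = 2·s·(s−f)·h / (h² − (s−f)²).
That is a quadratic in h: DoF·h² − 2·s·(s−f)·h − DoF·(s−f)² = 0 ⇒ h = (s−f)·(s + √(s² + DoF²)) / DoF = 544 × (550 + √(550² + 206²)) / 206 = 544 × (550 + 587.313) / 206 ≈ 3003.4 mm.
Then N = f²/(c·h) = 6² / (0.006 × 3003.4) = 36 / 18.020 ≈ 2.00.

f/2.00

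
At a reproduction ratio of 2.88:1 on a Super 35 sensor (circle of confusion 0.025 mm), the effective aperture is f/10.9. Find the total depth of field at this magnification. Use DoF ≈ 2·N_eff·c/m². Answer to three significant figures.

0.0657 mm

At magnification m, DoF ≈ 2·N_eff·c/m² = 2 × 10.9 × 0.025 / 2.88² = 0.545 / 8.294 ≈ 0.0657 mm.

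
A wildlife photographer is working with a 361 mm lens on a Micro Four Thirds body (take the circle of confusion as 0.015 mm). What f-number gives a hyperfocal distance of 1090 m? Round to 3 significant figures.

f/7.97

Rearrange H = f²/(N·c) + f for N: N = f² / ((H − f)·c).
N = 361² / ((1090000 − 361) × 0.015) = 130321 / 16345 ≈ 7.97.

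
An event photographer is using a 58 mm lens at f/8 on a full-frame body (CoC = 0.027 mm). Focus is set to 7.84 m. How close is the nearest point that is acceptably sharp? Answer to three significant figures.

5.23 m

Hyperfocal distance H = f²/(N·c) + f = 58²/(8 × 0.027) + 58 = 3364/0.216 + 58 ≈ 15632.1 mm ≈ 15.63 m.
Near limit Dn = s·(H − f)/(H + s − 2f) = 7840 × (15632.1 − 58) / (15632.1 + 7840 − 2 × 58) = 7840 × 15574.1 / 23356.1 ≈ 5227.8 mm ≈ 5.23 m.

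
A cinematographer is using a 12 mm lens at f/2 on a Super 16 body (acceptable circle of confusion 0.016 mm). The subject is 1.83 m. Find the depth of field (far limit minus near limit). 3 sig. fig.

1.77 m

Hyperfocal distance H = f²/(N·c) + f = 12²/(2 × 0.016) + 12 = 144/0.032 + 12 ≈ 4512.0 mm ≈ 4.512 m.
Near limit Dn = s·(H − f)/(H + s − 2f) = 1830 × (4512.0 − 12) / (4512.0 + 1830 − 2 × 12) = 1830 × 4500.0 / 6318.0 ≈ 1303.4 mm.
Far limit Df = s·(H − f)/(H − s) = 1830 × (4512.0 − 12) / (4512.0 − 1830) = 1830 × 4500.0 / 2682.0 ≈ 3070.5 mm.
Depth of field = Df − Dn = 3070.5 − 1303.4 ≈ 1767.1 mm ≈ 1.77 m.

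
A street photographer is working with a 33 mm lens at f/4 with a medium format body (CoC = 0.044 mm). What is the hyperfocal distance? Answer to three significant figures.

Hyperfocal distance H = f²/(N·c) + f = 33²/(4 × 0.044) + 33 = 1089/0.176 + 33 ≈ 6220.5 mm ≈ 6.22 m.

6.22 m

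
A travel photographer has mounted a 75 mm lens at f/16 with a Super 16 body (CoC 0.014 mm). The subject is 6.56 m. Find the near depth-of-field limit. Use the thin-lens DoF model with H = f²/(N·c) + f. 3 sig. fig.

5.21 m

Hyperfocal distance H = f²/(N·c) + f = 75²/(16 × 0.014) + 75 = 5625/0.224 + 75 ≈ 25186.6 mm ≈ 25.19 m.
Near limit Dn = s·(H − f)/(H + s − 2f) = 6560 × (25186.6 − 75) / (25186.6 + 6560 − 2 × 75) = 6560 × 25111.6 / 31596.6 ≈ 5213.6 mm ≈ 5.21 m.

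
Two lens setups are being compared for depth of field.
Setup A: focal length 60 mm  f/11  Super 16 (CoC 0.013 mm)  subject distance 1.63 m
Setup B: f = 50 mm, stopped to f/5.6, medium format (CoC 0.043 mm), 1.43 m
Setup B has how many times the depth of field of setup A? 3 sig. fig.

Setup A: H = 60²/(11×0.013) + 60 ≈ 25234.8 mm; DoF = Df − Dn = 1738.41 − 1534.31 ≈ 204.10 mm.
Setup B: H = 50²/(5.6×0.043) + 50 ≈ 10432.1 mm; DoF = Df − Dn = 1649.22 − 1262.22 ≈ 387.00 mm.
Ratio = 387.00 / 204.10 ≈ 1.90.

1.90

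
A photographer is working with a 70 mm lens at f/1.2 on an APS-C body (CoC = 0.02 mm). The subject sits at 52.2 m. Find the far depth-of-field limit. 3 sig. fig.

70.1 m

Hyperfocal distance H = f²/(N·c) + f = 70²/(1.2 × 0.02) + 70 = 4900/0.024 + 70 ≈ 204236.7 mm ≈ 204.2 m.
Far limit Df = s·(H − f)/(H − s) = 52200 × (204236.7 − 70) / (204236.7 − 52200) = 52200 × 204166.7 / 152036.7 ≈ 70098 mm ≈ 70.1 m.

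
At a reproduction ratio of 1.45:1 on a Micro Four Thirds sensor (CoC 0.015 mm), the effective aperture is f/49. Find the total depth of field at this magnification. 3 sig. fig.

0.699 mm

At magnification m, DoF ≈ 2·N_eff·c/m² = 2 × 49 × 0.015 / 1.45² = 1.47 / 2.103 ≈ 0.699 mm.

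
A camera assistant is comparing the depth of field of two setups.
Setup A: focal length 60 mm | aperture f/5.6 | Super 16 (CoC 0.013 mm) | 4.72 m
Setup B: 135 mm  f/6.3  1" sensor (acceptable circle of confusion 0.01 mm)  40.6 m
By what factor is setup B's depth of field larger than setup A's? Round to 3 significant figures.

Setup A: H = 60²/(5.6×0.013) + 60 ≈ 49510.5 mm; DoF = Df − Dn = 5211.07 − 4313.51 ≈ 897.56 mm.
Setup B: H = 135²/(6.3×0.01) + 135 ≈ 289420.7 mm; DoF = Df − Dn = 47203 − 35618 ≈ 11585 mm.
Ratio = 11585 / 897.56 ≈ 12.9.

12.9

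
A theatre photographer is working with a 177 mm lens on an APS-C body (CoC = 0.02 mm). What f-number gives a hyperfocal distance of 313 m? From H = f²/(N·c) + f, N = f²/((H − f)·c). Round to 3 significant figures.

f/5.01

Rearrange H = f²/(N·c) + f for N: N = f² / ((H − f)·c).
N = 177² / ((313000 − 177) × 0.02) = 31329 / 6256 ≈ 5.01.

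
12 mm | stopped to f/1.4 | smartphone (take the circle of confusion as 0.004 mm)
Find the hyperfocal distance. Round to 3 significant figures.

25.7 m

Hyperfocal distance H = f²/(N·c) + f = 12²/(1.4 × 0.004) + 12 = 144/0.0056 + 12 ≈ 25726.3 mm ≈ 25.7 m.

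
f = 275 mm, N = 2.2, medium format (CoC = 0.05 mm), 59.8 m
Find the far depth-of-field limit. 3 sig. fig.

65.5 m

Hyperfocal distance H = f²/(N·c) + f = 275²/(2.2 × 0.05) + 275 = 75625/0.11 + 275 ≈ 687775.0 mm ≈ 687.8 m.
Far limit Df = s·(H − f)/(H − s) = 59800 × (687775.0 − 275) / (687775.0 − 59800) = 59800 × 687500.0 / 627975.0 ≈ 65468 mm ≈ 65.5 m.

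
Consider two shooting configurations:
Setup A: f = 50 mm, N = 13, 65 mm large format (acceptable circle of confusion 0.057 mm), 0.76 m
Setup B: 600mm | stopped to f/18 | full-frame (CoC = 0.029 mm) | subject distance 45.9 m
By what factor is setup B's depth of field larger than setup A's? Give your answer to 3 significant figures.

Setup A: H = 50²/(13×0.057) + 50 ≈ 3423.8 mm; DoF = Df − Dn = 962.57 − 627.87 ≈ 334.70 mm.
Setup B: H = 600²/(18×0.029) + 600 ≈ 690255.2 mm; DoF = Df − Dn = 49126.9 − 43070.9 ≈ 6056.0 mm.
Ratio = 6056.0 / 334.70 ≈ 18.1.

18.1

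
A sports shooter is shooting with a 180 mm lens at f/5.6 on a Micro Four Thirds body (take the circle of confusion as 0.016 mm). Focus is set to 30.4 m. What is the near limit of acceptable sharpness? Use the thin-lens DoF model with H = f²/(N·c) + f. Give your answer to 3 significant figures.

28.1 m

Hyperfocal distance H = f²/(N·c) + f = 180²/(5.6 × 0.016) + 180 = 32400/0.0896 + 180 ≈ 361787.1 mm ≈ 361.8 m.
Near limit Dn = s·(H − f)/(H + s − 2f) = 30400 × (361787.1 − 180) / (361787.1 + 30400 − 2 × 180) = 30400 × 361607.1 / 391827.1 ≈ 28055 mm ≈ 28.1 m.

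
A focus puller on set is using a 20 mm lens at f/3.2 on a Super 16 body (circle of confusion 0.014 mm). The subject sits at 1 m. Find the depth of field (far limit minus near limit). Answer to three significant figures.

Hyperfocal distance H = f²/(N·c) + f = 20²/(3.2 × 0.014) + 20 = 400/0.0448 + 20 ≈ 8948.6 mm ≈ 8.949 m.
Near limit Dn = s·(H − f)/(H + s − 2f) = 1000 × (8948.6 − 20) / (8948.6 + 1000 − 2 × 20) = 1000 × 8928.6 / 9908.6 ≈ 901.10 mm.
Far limit Df = s·(H − f)/(H − s) = 1000 × (8948.6 − 20) / (8948.6 − 1000) = 1000 × 8928.6 / 7948.6 ≈ 1123.29 mm.
Depth of field = Df − Dn = 1123.29 − 901.10 ≈ 222.19 mm.

222 mm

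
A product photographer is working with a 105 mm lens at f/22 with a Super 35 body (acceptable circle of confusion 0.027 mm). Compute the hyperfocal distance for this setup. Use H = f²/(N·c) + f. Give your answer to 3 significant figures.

18.7 m

Hyperfocal distance H = f²/(N·c) + f = 105²/(22 × 0.027) + 105 = 11025/0.594 + 105 ≈ 18665.6 mm ≈ 18.7 m.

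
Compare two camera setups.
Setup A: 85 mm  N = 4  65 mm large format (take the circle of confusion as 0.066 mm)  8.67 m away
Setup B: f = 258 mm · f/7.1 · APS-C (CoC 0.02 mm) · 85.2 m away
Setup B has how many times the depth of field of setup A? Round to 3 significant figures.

5.29

Setup A: H = 85²/(4×0.066) + 85 ≈ 27452.4 mm; DoF = Df − Dn = 12632.9 − 6599.7 ≈ 6033.2 mm.
Setup B: H = 258²/(7.1×0.02) + 258 ≈ 469018.6 mm; DoF = Df − Dn = 104055 − 72130 ≈ 31925 mm.
Ratio = 31925 / 6033.2 ≈ 5.29.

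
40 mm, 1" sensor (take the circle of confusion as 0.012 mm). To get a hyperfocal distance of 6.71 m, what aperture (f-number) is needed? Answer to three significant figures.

Rearrange H = f²/(N·c) + f for N: N = f² / ((H − f)·c).
N = 40² / ((6710 − 40) × 0.012) = 1600 / 80.04 ≈ 20.

f/20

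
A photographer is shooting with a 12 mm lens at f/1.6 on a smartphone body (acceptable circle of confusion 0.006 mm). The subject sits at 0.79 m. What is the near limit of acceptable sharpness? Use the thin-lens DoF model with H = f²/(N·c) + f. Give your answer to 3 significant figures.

Hyperfocal distance H = f²/(N·c) + f = 12²/(1.6 × 0.006) + 12 = 144/0.0096 + 12 ≈ 15012.0 mm ≈ 15.01 m.
Near limit Dn = s·(H − f)/(H + s − 2f) = 790 × (15012.0 − 12) / (15012.0 + 790 − 2 × 12) = 790 × 15000.0 / 15778.0 ≈ 751.05 mm ≈ 0.751 m.

0.751 m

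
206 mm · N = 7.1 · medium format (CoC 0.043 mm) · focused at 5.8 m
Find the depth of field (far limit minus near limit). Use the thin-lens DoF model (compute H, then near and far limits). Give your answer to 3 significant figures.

Hyperfocal distance H = f²/(N·c) + f = 206²/(7.1 × 0.043) + 206 = 42436/0.3053 + 206 ≈ 139203.7 mm ≈ 139.2 m.
Near limit Dn = s·(H − f)/(H + s − 2f) = 5800 × (139203.7 − 206) / (139203.7 + 5800 − 2 × 206) = 5800 × 138997.7 / 144591.7 ≈ 5575.61 mm.
Far limit Df = s·(H − f)/(H − s) = 5800 × (139203.7 − 206) / (139203.7 − 5800) = 5800 × 138997.7 / 133403.7 ≈ 6043.21 mm.
Depth of field = Df − Dn = 6043.21 − 5575.61 ≈ 467.60 mm.

468 mm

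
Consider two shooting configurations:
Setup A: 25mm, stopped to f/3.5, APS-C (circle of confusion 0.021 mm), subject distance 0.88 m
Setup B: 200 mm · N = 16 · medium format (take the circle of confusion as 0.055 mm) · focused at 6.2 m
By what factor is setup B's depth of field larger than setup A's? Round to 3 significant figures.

9.32

Setup A: H = 25²/(3.5×0.021) + 25 ≈ 8528.4 mm; DoF = Df − Dn = 978.37 − 799.60 ≈ 178.77 mm.
Setup B: H = 200²/(16×0.055) + 200 ≈ 45654.5 mm; DoF = Df − Dn = 7142.9 − 5477.0 ≈ 1665.9 mm.
Ratio = 1665.9 / 178.77 ≈ 9.32.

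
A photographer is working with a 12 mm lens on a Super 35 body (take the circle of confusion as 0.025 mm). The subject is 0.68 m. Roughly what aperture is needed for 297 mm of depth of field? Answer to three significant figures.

f/1.80

Write h = H − f = f²/(N·c). The thin-lens limits are Dn = s·h/(h + (s−f)) and Df = s·h/(h − (s−f)), so DoF = Df − Dn = 2·s·(s−f)·h / (h² − (s−f)²).
That is a quadratic in h: DoF·h² − 2·s·(s−f)·h − DoF·(s−f)² = 0 ⇒ h = (s−f)·(s + √(s² + DoF²)) / DoF = 668 × (680 + √(680² + 297²)) / 297 = 668 × (680 + 742.030) / 297 ≈ 3198.4 mm.
Then N = f²/(c·h) = 12² / (0.025 × 3198.4) = 144 / 79.959 ≈ 1.80.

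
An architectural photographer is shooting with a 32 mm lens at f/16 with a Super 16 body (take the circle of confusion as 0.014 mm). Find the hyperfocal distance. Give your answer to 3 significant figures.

Hyperfocal distance H = f²/(N·c) + f = 32²/(16 × 0.014) + 32 = 1024/0.224 + 32 ≈ 4603.4 mm ≈ 4.60 m.

4.60 m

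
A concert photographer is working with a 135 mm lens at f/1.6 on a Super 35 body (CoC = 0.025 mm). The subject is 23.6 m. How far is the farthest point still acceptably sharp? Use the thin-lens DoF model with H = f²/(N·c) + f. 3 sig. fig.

Hyperfocal distance H = f²/(N·c) + f = 135²/(1.6 × 0.025) + 135 = 18225/0.04 + 135 ≈ 455760.0 mm ≈ 455.8 m.
Far limit Df = s·(H − f)/(H − s) = 23600 × (455760.0 − 135) / (455760.0 − 23600) = 23600 × 455625.0 / 432160.0 ≈ 24881 mm ≈ 24.9 m.

24.9 m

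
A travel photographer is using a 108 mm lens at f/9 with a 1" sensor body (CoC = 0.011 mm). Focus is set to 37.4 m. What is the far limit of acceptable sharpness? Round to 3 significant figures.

Hyperfocal distance H = f²/(N·c) + f = 108²/(9 × 0.011) + 108 = 11664/0.099 + 108 ≈ 117926.2 mm ≈ 117.9 m.
Far limit Df = s·(H − f)/(H − s) = 37400 × (117926.2 − 108) / (117926.2 − 37400) = 37400 × 117818.2 / 80526.2 ≈ 54720 mm ≈ 54.7 m.

54.7 m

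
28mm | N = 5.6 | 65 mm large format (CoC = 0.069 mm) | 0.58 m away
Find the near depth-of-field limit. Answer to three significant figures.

456 mm

Hyperfocal distance H = f²/(N·c) + f = 28²/(5.6 × 0.069) + 28 = 784/0.3864 + 28 ≈ 2057.0 mm ≈ 2.057 m.
Near limit Dn = s·(H − f)/(H + s − 2f) = 580 × (2057.0 − 28) / (2057.0 + 580 − 2 × 28) = 580 × 2029.0 / 2581.0 ≈ 455.95 mm.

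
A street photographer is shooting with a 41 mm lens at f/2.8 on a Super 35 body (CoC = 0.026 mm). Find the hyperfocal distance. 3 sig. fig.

Hyperfocal distance H = f²/(N·c) + f = 41²/(2.8 × 0.026) + 41 = 1681/0.0728 + 41 ≈ 23131.7 mm ≈ 23.1 m.

23.1 m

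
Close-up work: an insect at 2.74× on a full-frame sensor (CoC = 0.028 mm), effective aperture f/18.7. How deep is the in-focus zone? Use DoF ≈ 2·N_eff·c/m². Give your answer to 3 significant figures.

At magnification m, DoF ≈ 2·N_eff·c/m² = 2 × 18.7 × 0.028 / 2.74² = 1.047 / 7.508 ≈ 0.139 mm.

0.139 mm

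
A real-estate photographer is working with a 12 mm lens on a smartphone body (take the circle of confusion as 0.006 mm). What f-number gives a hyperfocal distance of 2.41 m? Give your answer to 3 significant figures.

Rearrange H = f²/(N·c) + f for N: N = f² / ((H − f)·c).
N = 12² / ((2410 − 12) × 0.006) = 144 / 14.39 ≈ 10.

f/10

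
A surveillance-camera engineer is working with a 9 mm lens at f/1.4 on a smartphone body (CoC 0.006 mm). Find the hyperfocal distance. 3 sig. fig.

Hyperfocal distance H = f²/(N·c) + f = 9²/(1.4 × 0.006) + 9 = 81/0.0084 + 9 ≈ 9651.9 mm ≈ 9.65 m.

9.65 m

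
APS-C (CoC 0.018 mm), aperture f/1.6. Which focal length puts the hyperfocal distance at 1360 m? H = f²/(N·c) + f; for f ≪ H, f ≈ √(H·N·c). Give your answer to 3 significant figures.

198 mm

From H = f²/(N·c) + f, with f ≪ H: f ≈ √(H·N·c) = √(1360000 × 1.6 × 0.018) = √39168 ≈ 197.9 mm.
The +f correction barely moves this — solving exactly, f² + N·c·f − N·c·H = 0 ⇒ f = (−N·c + √((N·c)² + 4·N·c·H))/2 = (−0.0288 + √156672)/2 ≈ 197.89 mm, so f ≈ 198 mm.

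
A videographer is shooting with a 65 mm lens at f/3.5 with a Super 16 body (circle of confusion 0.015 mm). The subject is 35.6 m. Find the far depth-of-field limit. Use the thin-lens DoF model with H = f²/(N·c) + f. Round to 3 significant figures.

63.7 m

Hyperfocal distance H = f²/(N·c) + f = 65²/(3.5 × 0.015) + 65 = 4225/0.0525 + 65 ≈ 80541.2 mm ≈ 80.54 m.
Far limit Df = s·(H − f)/(H − s) = 35600 × (80541.2 − 65) / (80541.2 − 35600) = 35600 × 80476.2 / 44941.2 ≈ 63749 mm ≈ 63.7 m.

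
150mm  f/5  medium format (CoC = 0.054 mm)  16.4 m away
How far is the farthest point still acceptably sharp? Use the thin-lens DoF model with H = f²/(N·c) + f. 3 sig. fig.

20.4 m

Hyperfocal distance H = f²/(N·c) + f = 150²/(5 × 0.054) + 150 = 22500/0.27 + 150 ≈ 83483.3 mm ≈ 83.48 m.
Far limit Df = s·(H − f)/(H − s) = 16400 × (83483.3 − 150) / (83483.3 − 16400) = 16400 × 83333.3 / 67083.3 ≈ 20373 mm ≈ 20.4 m.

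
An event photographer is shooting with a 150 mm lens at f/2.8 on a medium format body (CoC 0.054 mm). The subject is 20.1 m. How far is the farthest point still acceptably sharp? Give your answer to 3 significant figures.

23.2 m

Hyperfocal distance H = f²/(N·c) + f = 150²/(2.8 × 0.054) + 150 = 22500/0.1512 + 150 ≈ 148959.5 mm ≈ 149.0 m.
Far limit Df = s·(H − f)/(H − s) = 20100 × (148959.5 − 150) / (148959.5 − 20100) = 20100 × 148809.5 / 128859.5 ≈ 23212 mm ≈ 23.2 m.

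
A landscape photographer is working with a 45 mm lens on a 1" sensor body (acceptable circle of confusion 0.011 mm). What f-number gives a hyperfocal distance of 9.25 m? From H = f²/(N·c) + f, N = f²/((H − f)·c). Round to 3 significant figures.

f/20

Rearrange H = f²/(N·c) + f for N: N = f² / ((H − f)·c).
N = 45² / ((9250 − 45) × 0.011) = 2025 / 101.3 ≈ 20.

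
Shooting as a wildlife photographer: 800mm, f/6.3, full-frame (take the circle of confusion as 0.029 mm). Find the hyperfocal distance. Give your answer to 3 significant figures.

Hyperfocal distance H = f²/(N·c) + f = 800²/(6.3 × 0.029) + 800 = 640000/0.1827 + 800 ≈ 3503810.4 mm ≈ 3500 m.

3500 m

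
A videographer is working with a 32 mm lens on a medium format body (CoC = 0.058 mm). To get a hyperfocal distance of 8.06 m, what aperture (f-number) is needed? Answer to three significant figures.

f/2.20

Rearrange H = f²/(N·c) + f for N: N = f² / ((H − f)·c).
N = 32² / ((8060 − 32) × 0.058) = 1024 / 465.6 ≈ 2.20.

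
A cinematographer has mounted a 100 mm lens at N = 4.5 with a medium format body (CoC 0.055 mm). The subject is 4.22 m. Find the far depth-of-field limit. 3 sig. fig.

4.70 m

Hyperfocal distance H = f²/(N·c) + f = 100²/(4.5 × 0.055) + 100 = 10000/0.2475 + 100 ≈ 40504.0 mm ≈ 40.50 m.
Far limit Df = s·(H − f)/(H − s) = 4220 × (40504.0 − 100) / (40504.0 − 4220) = 4220 × 40404.0 / 36284.0 ≈ 4699.2 mm ≈ 4.70 m.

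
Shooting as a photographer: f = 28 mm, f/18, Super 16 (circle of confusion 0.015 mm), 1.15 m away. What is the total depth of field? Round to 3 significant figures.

Hyperfocal distance H = f²/(N·c) + f = 28²/(18 × 0.015) + 28 = 784/0.27 + 28 ≈ 2931.7 mm ≈ 2.932 m.
Near limit Dn = s·(H − f)/(H + s − 2f) = 1150 × (2931.7 − 28) / (2931.7 + 1150 − 2 × 28) = 1150 × 2903.7 / 4025.7 ≈ 829.5 mm.
Far limit Df = s·(H − f)/(H − s) = 1150 × (2931.7 − 28) / (2931.7 − 1150) = 1150 × 2903.7 / 1781.7 ≈ 1874.2 mm.
Depth of field = Df − Dn = 1874.2 − 829.5 ≈ 1044.7 mm ≈ 1.04 m.

1.04 m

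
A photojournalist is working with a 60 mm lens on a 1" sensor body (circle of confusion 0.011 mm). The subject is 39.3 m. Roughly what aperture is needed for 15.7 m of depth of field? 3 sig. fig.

Write h = H − f = f²/(N·c). The thin-lens limits are Dn = s·h/(h + (s−f)) and Df = s·h/(h − (s−f)), so DoF = Df − Dn = 2·s·(s−f)·h / (h² − (s−f)²).
That is a quadratic in h: DoF·h² − 2·s·(s−f)·h − DoF·(s−f)² = 0 ⇒ h = (s−f)·(s + √(s² + DoF²)) / DoF = 39240 × (39300 + √(39300² + 15700²)) / 15700 = 39240 × (39300 + 42320.0) / 15700 ≈ 203998 mm.
Then N = f²/(c·h) = 60² / (0.011 × 203998) = 3600 / 2244.0 ≈ 1.60.

f/1.60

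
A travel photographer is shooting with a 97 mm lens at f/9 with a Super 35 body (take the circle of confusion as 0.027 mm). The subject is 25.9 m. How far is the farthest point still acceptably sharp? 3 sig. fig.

77.6 m

Hyperfocal distance H = f²/(N·c) + f = 97²/(9 × 0.027) + 97 = 9409/0.243 + 97 ≈ 38817.2 mm ≈ 38.82 m.
Far limit Df = s·(H − f)/(H − s) = 25900 × (38817.2 − 97) / (38817.2 − 25900) = 25900 × 38720.2 / 12917.2 ≈ 77637 mm ≈ 77.6 m.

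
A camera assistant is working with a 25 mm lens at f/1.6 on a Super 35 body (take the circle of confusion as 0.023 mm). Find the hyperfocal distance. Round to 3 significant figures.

Hyperfocal distance H = f²/(N·c) + f = 25²/(1.6 × 0.023) + 25 = 625/0.0368 + 25 ≈ 17008.7 mm ≈ 17.0 m.

17.0 m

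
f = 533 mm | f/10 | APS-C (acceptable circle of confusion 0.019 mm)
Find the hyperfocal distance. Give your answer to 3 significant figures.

Hyperfocal distance H = f²/(N·c) + f = 533²/(10 × 0.019) + 533 = 284089/0.19 + 533 ≈ 1495738.3 mm ≈ 1500 m.

1500 m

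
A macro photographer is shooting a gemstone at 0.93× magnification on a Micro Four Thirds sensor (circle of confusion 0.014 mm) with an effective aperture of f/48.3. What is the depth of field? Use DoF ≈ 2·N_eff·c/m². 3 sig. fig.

At magnification m, DoF ≈ 2·N_eff·c/m² = 2 × 48.3 × 0.014 / 0.93² = 1.352 / 0.8649 ≈ 1.56 mm.

1.56 mm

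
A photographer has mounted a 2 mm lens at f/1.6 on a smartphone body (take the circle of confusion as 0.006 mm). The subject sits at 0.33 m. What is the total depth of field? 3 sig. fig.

Hyperfocal distance H = f²/(N·c) + f = 2²/(1.6 × 0.006) + 2 = 4/0.0096 + 2 ≈ 418.7 mm ≈ 0.419 m.
Near limit Dn = s·(H − f)/(H + s − 2f) = 330 × (418.7 − 2) / (418.7 + 330 − 2 × 2) = 330 × 416.7 / 744.7 ≈ 184.6 mm.
Far limit Df = s·(H − f)/(H − s) = 330 × (418.7 − 2) / (418.7 − 330) = 330 × 416.7 / 88.7 ≈ 1550.8 mm.
Depth of field = Df − Dn = 1550.8 − 184.6 ≈ 1366.2 mm ≈ 1.37 m.

1.37 m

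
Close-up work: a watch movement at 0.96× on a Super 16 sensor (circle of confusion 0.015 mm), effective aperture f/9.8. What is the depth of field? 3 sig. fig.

0.319 mm

At magnification m, DoF ≈ 2·N_eff·c/m² = 2 × 9.8 × 0.015 / 0.96² = 0.294 / 0.9216 ≈ 0.319 mm.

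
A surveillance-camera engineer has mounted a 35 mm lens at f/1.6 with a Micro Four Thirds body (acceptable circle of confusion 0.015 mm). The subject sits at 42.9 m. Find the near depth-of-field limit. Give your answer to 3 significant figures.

Hyperfocal distance H = f²/(N·c) + f = 35²/(1.6 × 0.015) + 35 = 1225/0.024 + 35 ≈ 51076.7 mm ≈ 51.08 m.
Near limit Dn = s·(H − f)/(H + s − 2f) = 42900 × (51076.7 − 35) / (51076.7 + 42900 − 2 × 35) = 42900 × 51041.7 / 93906.7 ≈ 23318 mm ≈ 23.3 m.

23.3 m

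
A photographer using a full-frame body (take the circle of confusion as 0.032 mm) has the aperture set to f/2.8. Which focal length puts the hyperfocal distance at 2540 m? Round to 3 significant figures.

From H = f²/(N·c) + f, with f ≪ H: f ≈ √(H·N·c) = √(2540000 × 2.8 × 0.032) = √227584 ≈ 477.1 mm.
The +f correction barely moves this — solving exactly, f² + N·c·f − N·c·H = 0 ⇒ f = (−N·c + √((N·c)² + 4·N·c·H))/2 = (−0.0896 + √910336)/2 ≈ 477.01 mm, so f ≈ 477 mm.

477 mm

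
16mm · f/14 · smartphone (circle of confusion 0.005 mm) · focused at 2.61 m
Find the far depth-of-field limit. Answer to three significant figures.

Hyperfocal distance H = f²/(N·c) + f = 16²/(14 × 0.005) + 16 = 256/0.07 + 16 ≈ 3673.1 mm ≈ 3.673 m.
Far limit Df = s·(H − f)/(H − s) = 2610 × (3673.1 − 16) / (3673.1 − 2610) = 2610 × 3657.1 / 1063.1 ≈ 8978.2 mm ≈ 8.98 m.

8.98 m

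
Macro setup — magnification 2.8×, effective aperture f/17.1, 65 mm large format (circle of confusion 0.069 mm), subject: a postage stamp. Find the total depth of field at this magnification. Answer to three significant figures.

At magnification m, DoF ≈ 2·N_eff·c/m² = 2 × 17.1 × 0.069 / 2.8² = 2.36 / 7.84 ≈ 0.301 mm.

0.301 mm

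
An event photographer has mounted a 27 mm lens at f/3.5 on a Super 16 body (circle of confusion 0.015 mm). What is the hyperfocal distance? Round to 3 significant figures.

Hyperfocal distance H = f²/(N·c) + f = 27²/(3.5 × 0.015) + 27 = 729/0.0525 + 27 ≈ 13912.7 mm ≈ 13.9 m.

13.9 m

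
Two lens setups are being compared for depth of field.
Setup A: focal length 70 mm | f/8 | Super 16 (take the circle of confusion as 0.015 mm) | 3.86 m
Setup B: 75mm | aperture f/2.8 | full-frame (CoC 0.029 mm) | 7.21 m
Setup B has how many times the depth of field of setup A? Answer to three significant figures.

2.08

Setup A: H = 70²/(8×0.015) + 70 ≈ 40903.3 mm; DoF = Df − Dn = 4254.93 − 3532.16 ≈ 722.77 mm.
Setup B: H = 75²/(2.8×0.029) + 75 ≈ 69348.4 mm; DoF = Df − Dn = 8037.9 − 6536.7 ≈ 1501.2 mm.
Ratio = 1501.2 / 722.77 ≈ 2.08.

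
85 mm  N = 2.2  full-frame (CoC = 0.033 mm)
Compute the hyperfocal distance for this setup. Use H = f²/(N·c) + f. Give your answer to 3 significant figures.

Hyperfocal distance H = f²/(N·c) + f = 85²/(2.2 × 0.033) + 85 = 7225/0.0726 + 85 ≈ 99602.9 mm ≈ 99.6 m.

99.6 m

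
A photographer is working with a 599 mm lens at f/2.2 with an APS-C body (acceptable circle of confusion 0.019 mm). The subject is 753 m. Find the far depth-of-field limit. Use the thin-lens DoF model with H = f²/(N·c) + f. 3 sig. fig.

Hyperfocal distance H = f²/(N·c) + f = 599²/(2.2 × 0.019) + 599 = 358801/0.0418 + 599 ≈ 8584355.0 mm ≈ 8584 m.
Far limit Df = s·(H − f)/(H − s) = 753000 × (8584355.0 − 599) / (8584355.0 − 753000) = 753000 × 8583756.0 / 7831355.0 ≈ 825345 mm ≈ 825 m.

825 m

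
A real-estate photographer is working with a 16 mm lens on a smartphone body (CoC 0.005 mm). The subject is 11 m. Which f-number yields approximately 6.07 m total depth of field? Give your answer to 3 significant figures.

Write h = H − f = f²/(N·c). The thin-lens limits are Dn = s·h/(h + (s−f)) and Df = s·h/(h − (s−f)), so DoF = Df − Dn = 2·s·(s−f)·h / (h² − (s−f)²).
That is a quadratic in h: DoF·h² − 2·s·(s−f)·h − DoF·(s−f)² = 0 ⇒ h = (s−f)·(s + √(s² + DoF²)) / DoF = 10984 × (11000 + √(11000² + 6070²)) / 6070 = 10984 × (11000 + 12563.6) / 6070 ≈ 42640 mm.
Then N = f²/(c·h) = 16² / (0.005 × 42640) = 256 / 213.20 ≈ 1.20.

f/1.20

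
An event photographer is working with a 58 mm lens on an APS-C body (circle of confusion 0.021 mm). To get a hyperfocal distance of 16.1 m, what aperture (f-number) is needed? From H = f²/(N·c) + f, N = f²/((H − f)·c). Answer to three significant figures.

Rearrange H = f²/(N·c) + f for N: N = f² / ((H − f)·c).
N = 58² / ((16100 − 58) × 0.021) = 3364 / 336.9 ≈ 9.99.

f/9.99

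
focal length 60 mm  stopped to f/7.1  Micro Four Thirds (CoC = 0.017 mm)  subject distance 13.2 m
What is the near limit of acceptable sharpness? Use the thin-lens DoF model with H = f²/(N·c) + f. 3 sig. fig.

9.16 m

Hyperfocal distance H = f²/(N·c) + f = 60²/(7.1 × 0.017) + 60 = 3600/0.1207 + 60 ≈ 29886.0 mm ≈ 29.89 m.
Near limit Dn = s·(H − f)/(H + s − 2f) = 13200 × (29886.0 − 60) / (29886.0 + 13200 − 2 × 60) = 13200 × 29826.0 / 42966.0 ≈ 9163.1 mm ≈ 9.16 m.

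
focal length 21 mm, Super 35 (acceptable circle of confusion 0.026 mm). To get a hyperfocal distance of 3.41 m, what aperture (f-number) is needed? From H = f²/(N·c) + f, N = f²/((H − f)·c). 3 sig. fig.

f/5

Rearrange H = f²/(N·c) + f for N: N = f² / ((H − f)·c).
N = 21² / ((3410 − 21) × 0.026) = 441 / 88.11 ≈ 5.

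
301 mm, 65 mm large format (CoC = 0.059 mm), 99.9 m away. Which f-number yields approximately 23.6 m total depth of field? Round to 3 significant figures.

Write h = H − f = f²/(N·c). The thin-lens limits are Dn = s·h/(h + (s−f)) and Df = s·h/(h − (s−f)), so DoF = Df − Dn = 2·s·(s−f)·h / (h² − (s−f)²).
That is a quadratic in h: DoF·h² − 2·s·(s−f)·h − DoF·(s−f)² = 0 ⇒ h = (s−f)·(s + √(s² + DoF²)) / DoF = 99599 × (99900 + √(99900² + 23600²)) / 23600 = 99599 × (99900 + 102650) / 23600 ≈ 854820 mm.
Then N = f²/(c·h) = 301² / (0.059 × 854820) = 90601 / 50434 ≈ 1.80.

f/1.80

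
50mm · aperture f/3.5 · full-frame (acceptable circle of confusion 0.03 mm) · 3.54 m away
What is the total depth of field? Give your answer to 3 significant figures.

1.06 m

Hyperfocal distance H = f²/(N·c) + f = 50²/(3.5 × 0.03) + 50 = 2500/0.105 + 50 ≈ 23859.5 mm ≈ 23.86 m.
Near limit Dn = s·(H − f)/(H + s − 2f) = 3540 × (23859.5 − 50) / (23859.5 + 3540 − 2 × 50) = 3540 × 23809.5 / 27299.5 ≈ 3087.4 mm.
Far limit Df = s·(H − f)/(H − s) = 3540 × (23859.5 − 50) / (23859.5 − 3540) = 3540 × 23809.5 / 20319.5 ≈ 4148.0 mm.
Depth of field = Df − Dn = 4148.0 − 3087.4 ≈ 1060.6 mm ≈ 1.06 m.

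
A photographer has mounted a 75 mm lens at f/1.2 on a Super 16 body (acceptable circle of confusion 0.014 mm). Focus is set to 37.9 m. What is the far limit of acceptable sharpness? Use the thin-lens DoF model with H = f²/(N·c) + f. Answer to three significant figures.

42.7 m

Hyperfocal distance H = f²/(N·c) + f = 75²/(1.2 × 0.014) + 75 = 5625/0.0168 + 75 ≈ 334896.4 mm ≈ 334.9 m.
Far limit Df = s·(H − f)/(H − s) = 37900 × (334896.4 − 75) / (334896.4 − 37900) = 37900 × 334821.4 / 296996.4 ≈ 42727 mm ≈ 42.7 m.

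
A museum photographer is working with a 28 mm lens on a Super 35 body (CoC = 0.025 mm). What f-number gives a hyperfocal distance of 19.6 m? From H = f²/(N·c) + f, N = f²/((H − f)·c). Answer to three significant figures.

f/1.60

Rearrange H = f²/(N·c) + f for N: N = f² / ((H − f)·c).
N = 28² / ((19600 − 28) × 0.025) = 784 / 489.3 ≈ 1.60.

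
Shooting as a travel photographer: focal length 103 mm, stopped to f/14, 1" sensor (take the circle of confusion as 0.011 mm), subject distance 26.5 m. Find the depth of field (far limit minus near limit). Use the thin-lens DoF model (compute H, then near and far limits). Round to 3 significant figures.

23.8 m

Hyperfocal distance H = f²/(N·c) + f = 103²/(14 × 0.011) + 103 = 10609/0.154 + 103 ≈ 68992.6 mm ≈ 68.99 m.
Near limit Dn = s·(H − f)/(H + s − 2f) = 26500 × (68992.6 − 103) / (68992.6 + 26500 − 2 × 103) = 26500 × 68889.6 / 95286.6 ≈ 19159 mm.
Far limit Df = s·(H − f)/(H − s) = 26500 × (68992.6 − 103) / (68992.6 − 26500) = 26500 × 68889.6 / 42492.6 ≈ 42962 mm.
Depth of field = Df − Dn = 42962 − 19159 ≈ 23803 mm ≈ 23.8 m.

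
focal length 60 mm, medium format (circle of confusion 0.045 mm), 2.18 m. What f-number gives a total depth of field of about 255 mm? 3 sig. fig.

f/2.20

Write h = H − f = f²/(N·c). The thin-lens limits are Dn = s·h/(h + (s−f)) and Df = s·h/(h − (s−f)), so DoF = Df − Dn = 2·s·(s−f)·h / (h² − (s−f)²).
That is a quadratic in h: DoF·h² − 2·s·(s−f)·h − DoF·(s−f)² = 0 ⇒ h = (s−f)·(s + √(s² + DoF²)) / DoF = 2120 × (2180 + √(2180² + 255²)) / 255 = 2120 × (2180 + 2194.86) / 255 ≈ 36371 mm.
Then N = f²/(c·h) = 60² / (0.045 × 36371) = 3600 / 1636.7 ≈ 2.20.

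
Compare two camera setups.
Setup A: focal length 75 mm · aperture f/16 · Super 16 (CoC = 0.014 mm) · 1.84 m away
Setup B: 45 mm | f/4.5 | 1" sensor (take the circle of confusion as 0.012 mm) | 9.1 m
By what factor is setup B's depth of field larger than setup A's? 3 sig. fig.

18.0

Setup A: H = 75²/(16×0.014) + 75 ≈ 25186.6 mm; DoF = Df − Dn = 1979.10 − 1719.17 ≈ 259.93 mm.
Setup B: H = 45²/(4.5×0.012) + 45 ≈ 37545.0 mm; DoF = Df − Dn = 11996.8 − 7330.0 ≈ 4666.8 mm.
Ratio = 4666.8 / 259.93 ≈ 18.0.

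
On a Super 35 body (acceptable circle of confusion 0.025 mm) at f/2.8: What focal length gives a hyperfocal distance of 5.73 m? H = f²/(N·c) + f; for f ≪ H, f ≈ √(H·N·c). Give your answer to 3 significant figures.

20.0 mm

From H = f²/(N·c) + f, with f ≪ H: f ≈ √(H·N·c) = √(5730 × 2.8 × 0.025) = √401.10 ≈ 20.03 mm.
The +f correction barely moves this — solving exactly, f² + N·c·f − N·c·H = 0 ⇒ f = (−N·c + √((N·c)² + 4·N·c·H))/2 = (−0.07 + √1604.4)/2 ≈ 19.993 mm, so f ≈ 20.0 mm.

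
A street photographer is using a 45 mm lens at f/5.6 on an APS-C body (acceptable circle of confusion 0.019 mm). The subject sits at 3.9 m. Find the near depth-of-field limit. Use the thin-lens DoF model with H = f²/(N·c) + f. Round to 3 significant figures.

3.24 m

Hyperfocal distance H = f²/(N·c) + f = 45²/(5.6 × 0.019) + 45 = 2025/0.1064 + 45 ≈ 19077.0 mm ≈ 19.08 m.
Near limit Dn = s·(H − f)/(H + s − 2f) = 3900 × (19077.0 − 45) / (19077.0 + 3900 − 2 × 45) = 3900 × 19032.0 / 22887.0 ≈ 3243.1 mm ≈ 3.24 m.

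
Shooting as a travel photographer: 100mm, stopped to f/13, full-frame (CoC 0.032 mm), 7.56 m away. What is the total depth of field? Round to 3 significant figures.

Hyperfocal distance H = f²/(N·c) + f = 100²/(13 × 0.032) + 100 = 10000/0.416 + 100 ≈ 24138.5 mm ≈ 24.14 m.
Near limit Dn = s·(H − f)/(H + s − 2f) = 7560 × (24138.5 − 100) / (24138.5 + 7560 − 2 × 100) = 7560 × 24038.5 / 31498.5 ≈ 5769.5 mm.
Far limit Df = s·(H − f)/(H − s) = 7560 × (24138.5 − 100) / (24138.5 − 7560) = 7560 × 24038.5 / 16578.5 ≈ 10961.9 mm.
Depth of field = Df − Dn = 10961.9 − 5769.5 ≈ 5192.4 mm ≈ 5.19 m.

5.19 m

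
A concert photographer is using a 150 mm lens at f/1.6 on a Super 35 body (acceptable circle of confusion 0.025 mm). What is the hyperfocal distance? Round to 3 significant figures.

Hyperfocal distance H = f²/(N·c) + f = 150²/(1.6 × 0.025) + 150 = 22500/0.04 + 150 ≈ 562650.0 mm ≈ 563 m.

563 m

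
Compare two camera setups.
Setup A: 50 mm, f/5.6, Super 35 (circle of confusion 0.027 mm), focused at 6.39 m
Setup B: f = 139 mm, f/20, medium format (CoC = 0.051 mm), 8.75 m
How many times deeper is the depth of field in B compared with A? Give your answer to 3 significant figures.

1.75

Setup A: H = 50²/(5.6×0.027) + 50 ≈ 16584.4 mm; DoF = Df − Dn = 10364.0 − 4618.9 ≈ 5745.1 mm.
Setup B: H = 139²/(20×0.051) + 139 ≈ 19081.2 mm; DoF = Df − Dn = 16043 − 6015 ≈ 10028 mm.
Ratio = 10028 / 5745.1 ≈ 1.75.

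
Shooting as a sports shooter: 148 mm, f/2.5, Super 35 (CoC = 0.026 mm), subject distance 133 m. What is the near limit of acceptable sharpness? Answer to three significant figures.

Hyperfocal distance H = f²/(N·c) + f = 148²/(2.5 × 0.026) + 148 = 21904/0.065 + 148 ≈ 337132.6 mm ≈ 337.1 m.
Near limit Dn = s·(H − f)/(H + s − 2f) = 133000 × (337132.6 − 148) / (337132.6 + 133000 − 2 × 148) = 133000 × 336984.6 / 469836.6 ≈ 95393 mm ≈ 95.4 m.

95.4 m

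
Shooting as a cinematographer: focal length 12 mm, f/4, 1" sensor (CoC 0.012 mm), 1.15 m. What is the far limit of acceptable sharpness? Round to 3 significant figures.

1.85 m

Hyperfocal distance H = f²/(N·c) + f = 12²/(4 × 0.012) + 12 = 144/0.048 + 12 ≈ 3012.0 mm ≈ 3.012 m.
Far limit Df = s·(H − f)/(H − s) = 1150 × (3012.0 − 12) / (3012.0 − 1150) = 1150 × 3000.0 / 1862.0 ≈ 1852.8 mm ≈ 1.85 m.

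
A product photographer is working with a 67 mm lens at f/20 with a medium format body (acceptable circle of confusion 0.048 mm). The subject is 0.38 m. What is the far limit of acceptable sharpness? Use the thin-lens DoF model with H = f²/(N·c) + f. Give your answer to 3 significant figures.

Hyperfocal distance H = f²/(N·c) + f = 67²/(20 × 0.048) + 67 = 4489/0.96 + 67 ≈ 4743.0 mm ≈ 4.743 m.
Far limit Df = s·(H − f)/(H − s) = 380 × (4743.0 − 67) / (4743.0 − 380) = 380 × 4676.0 / 4363.0 ≈ 407.26 mm.

407 mm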